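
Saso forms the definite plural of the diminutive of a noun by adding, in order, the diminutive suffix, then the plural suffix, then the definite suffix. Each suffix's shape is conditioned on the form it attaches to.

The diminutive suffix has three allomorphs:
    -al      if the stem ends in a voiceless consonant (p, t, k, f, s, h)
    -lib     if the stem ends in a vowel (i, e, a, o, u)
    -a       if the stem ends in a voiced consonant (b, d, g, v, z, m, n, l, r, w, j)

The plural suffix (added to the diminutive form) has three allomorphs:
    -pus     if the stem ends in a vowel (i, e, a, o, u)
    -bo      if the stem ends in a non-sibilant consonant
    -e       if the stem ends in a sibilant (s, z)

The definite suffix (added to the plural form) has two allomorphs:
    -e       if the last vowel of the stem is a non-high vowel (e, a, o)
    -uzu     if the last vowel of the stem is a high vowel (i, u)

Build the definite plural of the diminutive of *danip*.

danipalboe

Since the final sound of *danip* is /p/ (a voiceless consonant), it takes -al, giving *danipal*.
The diminutive form *danipal* — final sound /l/ (a non-sibilant consonant) → -bo → *danipalbo*.
The plural form *danipalbo*: last vowel = /o/, a non-high vowel → -e → *danipalboe*.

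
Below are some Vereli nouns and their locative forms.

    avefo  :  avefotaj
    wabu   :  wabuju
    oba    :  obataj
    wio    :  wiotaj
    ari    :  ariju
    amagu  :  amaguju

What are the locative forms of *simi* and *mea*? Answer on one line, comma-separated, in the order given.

simiju, meataj

The alternation tracks the last vowel of the stem — -ju when the last vowel of the stem is a high vowel (*wabu*, *ari*, *amagu*); -taj when the last vowel of the stem is a non-high vowel (*avefo*, *oba*, *wio*).
Since the last vowel of *simi* is /i/ (a high vowel), it takes -ju, giving *simiju*.
*mea* — last vowel /a/ (a non-high vowel) → -taj → *meataj*.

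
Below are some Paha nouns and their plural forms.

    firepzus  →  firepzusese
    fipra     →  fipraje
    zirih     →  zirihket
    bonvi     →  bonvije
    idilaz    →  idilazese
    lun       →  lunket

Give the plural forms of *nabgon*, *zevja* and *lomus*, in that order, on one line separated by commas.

nabgonket, zevjaje, lomusese

The suffix is conditioned by the final sound: -ese when the stem ends in a sibilant (*firepzus*, *idilaz*); -ket when the stem ends in a non-sibilant consonant (*zirih*, *lun*); -je when the stem ends in a vowel (*fipra*, *bonvi*).
*nabgon*: final sound = /n/, a non-sibilant consonant → -ket → *nabgonket*.
The final sound of *zevja* is /a/, which is a vowel, so the suffix is -je, giving *zevjaje*.
Since the final sound of *lomus* is /s/ (a sibilant), it takes -ese, giving *lomusese*.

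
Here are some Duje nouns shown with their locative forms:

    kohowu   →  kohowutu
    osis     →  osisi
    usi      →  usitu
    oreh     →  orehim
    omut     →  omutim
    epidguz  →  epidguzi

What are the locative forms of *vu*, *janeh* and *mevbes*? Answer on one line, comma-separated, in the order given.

The alternation tracks the final sound of the stem — -i when the stem ends in a sibilant (*osis*, *epidguz*); -im when the stem ends in a non-sibilant consonant (*oreh*, *omut*); -tu when the stem ends in a vowel (*kohowu*, *usi*).
*vu*: final sound = /u/, a vowel → -tu → *vutu*.
*janeh*: final sound = /h/, a non-sibilant consonant → -im → *janehim*.
Since the final sound of *mevbes* is /s/ (a sibilant), it takes -i, giving *mevbesi*.

vutu, janehim, mevbesi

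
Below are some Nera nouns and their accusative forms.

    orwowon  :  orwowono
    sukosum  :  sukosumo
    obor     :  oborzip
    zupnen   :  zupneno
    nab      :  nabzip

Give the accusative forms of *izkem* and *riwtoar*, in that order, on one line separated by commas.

izkemo, riwtoarzip

The suffix is conditioned by the final consonant: -o when the stem ends in a nasal (*orwowon*, *sukosum*, *zupnen*); -zip when the stem ends in a non-nasal consonant (*obor*, *nab*).
*izkem* — final consonant /m/ (a nasal) → -o → *izkemo*.
*riwtoar*: final consonant = /r/, non-nasal → -zip → *riwtoarzip*.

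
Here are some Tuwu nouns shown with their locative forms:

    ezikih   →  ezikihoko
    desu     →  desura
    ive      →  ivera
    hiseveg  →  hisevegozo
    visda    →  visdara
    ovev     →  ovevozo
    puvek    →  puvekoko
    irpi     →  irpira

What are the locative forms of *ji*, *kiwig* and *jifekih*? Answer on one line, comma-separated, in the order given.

jira, kiwigozo, jifekihoko

Looking at the final sound of each stem: -oko when the stem ends in a voiceless consonant (*ezikih*, *puvek*); -ozo when the stem ends in a voiced consonant (*hiseveg*, *ovev*); -ra when the stem ends in a vowel (*desu*, *ive*, *visda*, *irpi*).
Since the final sound of *ji* is /i/ (a vowel), it takes -ra, giving *jira*.
The final sound of *kiwig* is /g/, which is a voiced consonant, so the suffix is -ozo, giving *kiwigozo*.
*jifekih* — final sound /h/ (a voiceless consonant) → -oko → *jifekihoko*.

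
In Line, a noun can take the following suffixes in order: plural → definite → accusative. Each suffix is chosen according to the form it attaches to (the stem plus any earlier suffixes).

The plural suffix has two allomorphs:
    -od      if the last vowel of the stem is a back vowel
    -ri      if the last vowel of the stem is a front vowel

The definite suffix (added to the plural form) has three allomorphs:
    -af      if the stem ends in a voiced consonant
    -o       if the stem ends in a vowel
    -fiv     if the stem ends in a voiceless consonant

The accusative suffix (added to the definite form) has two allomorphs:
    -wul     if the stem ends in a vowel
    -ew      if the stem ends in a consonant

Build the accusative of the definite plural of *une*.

uneriowul

*une*: last vowel = /e/, a front vowel → -ri → *uneri*.
Since the final sound of the plural form *uneri* is /i/ (a vowel), it takes -o, giving *unerio*.
The final sound of the definite form *unerio* is /o/, which is a vowel, so the accusative suffix is -wul, giving *uneriowul*.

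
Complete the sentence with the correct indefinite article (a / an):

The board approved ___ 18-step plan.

an

The indefinite article is chosen by the initial *sound* of the following word, not its spelling.
The number *18* is spoken "eighteen", beginning with /ˌeɪˈtiːn/ — a vowel sound.
So the article is *an*: The board approved an 18-step plan.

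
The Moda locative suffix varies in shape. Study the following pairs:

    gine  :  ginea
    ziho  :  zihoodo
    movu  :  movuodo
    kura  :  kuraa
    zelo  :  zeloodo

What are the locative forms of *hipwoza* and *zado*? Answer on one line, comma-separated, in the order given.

hipwozaa, zadoodo

The alternation tracks the last vowel of the stem — -odo when the last vowel of the stem is a rounded vowel (*ziho*, *movu*, *zelo*); -a when the last vowel of the stem is an unrounded vowel (*gine*, *kura*).
*hipwoza*: last vowel = /a/, an unrounded vowel → -a → *hipwozaa*.
Since the last vowel of *zado* is /o/ (a rounded vowel), it takes -odo, giving *zadoodo*.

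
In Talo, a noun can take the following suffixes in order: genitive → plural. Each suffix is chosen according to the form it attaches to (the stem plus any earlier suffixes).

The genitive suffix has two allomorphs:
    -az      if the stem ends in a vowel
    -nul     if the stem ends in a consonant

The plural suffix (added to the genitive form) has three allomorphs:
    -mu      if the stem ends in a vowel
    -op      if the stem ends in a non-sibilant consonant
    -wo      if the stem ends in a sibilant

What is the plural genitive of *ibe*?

ibeazwo

*ibe* — final sound /e/ (a vowel) → -az → *ibeaz*.
The genitive form *ibeaz*: final sound = /z/, a sibilant → -wo → *ibeazwo*.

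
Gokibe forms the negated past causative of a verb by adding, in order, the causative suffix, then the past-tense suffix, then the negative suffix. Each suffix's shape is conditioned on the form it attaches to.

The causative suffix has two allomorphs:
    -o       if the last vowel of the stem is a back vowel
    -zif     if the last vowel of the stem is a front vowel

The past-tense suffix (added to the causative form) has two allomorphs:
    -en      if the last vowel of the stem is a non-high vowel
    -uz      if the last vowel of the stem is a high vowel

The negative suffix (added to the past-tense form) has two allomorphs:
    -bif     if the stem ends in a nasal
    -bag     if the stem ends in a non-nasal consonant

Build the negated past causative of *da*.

The last vowel of *da* is /a/, which is a back vowel, so the causative suffix is -o, giving *dao*.
The last vowel of the causative form *dao* is /o/, which is a non-high vowel, so the past-tense suffix is -en, giving *daoen*.
The past-tense form *daoen* — final consonant /n/ (a nasal) → -bif → *daoenbif*.

daoenbif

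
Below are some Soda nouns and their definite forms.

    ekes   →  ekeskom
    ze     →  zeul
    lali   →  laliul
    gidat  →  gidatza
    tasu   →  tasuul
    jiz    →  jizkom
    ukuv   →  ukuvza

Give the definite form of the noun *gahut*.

gahutza

The alternation tracks the final sound of the stem — -kom when the stem ends in a sibilant (*ekes*, *jiz*); -za when the stem ends in a non-sibilant consonant (*gidat*, *ukuv*); -ul when the stem ends in a vowel (*ze*, *lali*, *tasu*).
*gahut* — final sound /t/ (a non-sibilant consonant) → -za → *gahutza*.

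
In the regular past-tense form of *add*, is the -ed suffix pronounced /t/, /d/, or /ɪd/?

The stem *add* ends in /t/ or /d/.
The -ed suffix is realized as /ɪd/ after /t, d/; as /t/ after other voiceless consonants; and as /d/ after other voiced sounds.
So -ed on *add* is pronounced /ɪd/.

/ɪd/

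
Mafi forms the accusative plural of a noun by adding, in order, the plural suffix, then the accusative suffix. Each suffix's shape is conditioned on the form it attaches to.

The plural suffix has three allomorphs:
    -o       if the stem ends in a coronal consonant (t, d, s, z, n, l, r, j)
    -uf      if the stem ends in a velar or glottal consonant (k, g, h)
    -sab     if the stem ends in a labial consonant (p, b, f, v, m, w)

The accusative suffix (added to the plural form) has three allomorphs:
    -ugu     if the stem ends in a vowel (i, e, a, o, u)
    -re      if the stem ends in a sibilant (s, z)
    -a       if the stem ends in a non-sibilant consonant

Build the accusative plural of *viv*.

The final consonant of *viv* is /v/, which is labial, so the plural suffix is -sab, giving *vivsab*.
The final sound of the plural form *vivsab* is /b/, which is a non-sibilant consonant, so the accusative suffix is -a, giving *vivsaba*.

vivsaba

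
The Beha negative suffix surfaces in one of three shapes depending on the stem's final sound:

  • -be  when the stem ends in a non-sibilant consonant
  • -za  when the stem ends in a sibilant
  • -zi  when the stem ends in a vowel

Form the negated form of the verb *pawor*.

The final sound of *pawor* is /r/, which is a non-sibilant consonant, so the suffix is -be, giving *paworbe*.

paworbe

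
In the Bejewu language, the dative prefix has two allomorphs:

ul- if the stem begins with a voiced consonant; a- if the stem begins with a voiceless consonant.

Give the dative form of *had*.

*had*: first consonant = /h/, voiceless → a- → *ahad*.

ahad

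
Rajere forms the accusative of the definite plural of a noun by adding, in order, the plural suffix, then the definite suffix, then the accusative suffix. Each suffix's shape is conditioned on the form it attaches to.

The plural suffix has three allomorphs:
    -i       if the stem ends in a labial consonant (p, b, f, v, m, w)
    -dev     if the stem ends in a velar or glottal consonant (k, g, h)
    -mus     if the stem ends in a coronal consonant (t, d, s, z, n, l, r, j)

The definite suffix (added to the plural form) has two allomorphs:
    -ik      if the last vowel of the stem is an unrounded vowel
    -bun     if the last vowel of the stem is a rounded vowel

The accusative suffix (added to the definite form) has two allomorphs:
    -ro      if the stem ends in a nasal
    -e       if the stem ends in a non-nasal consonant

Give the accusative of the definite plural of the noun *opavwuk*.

opavwukdevike

*opavwuk*: final consonant = /k/, velar/glottal → -dev → *opavwukdev*.
The plural form *opavwukdev* — last vowel /e/ (an unrounded vowel) → -ik → *opavwukdevik*.
The definite form *opavwukdevik*: final consonant = /k/, non-nasal → -e → *opavwukdevike*.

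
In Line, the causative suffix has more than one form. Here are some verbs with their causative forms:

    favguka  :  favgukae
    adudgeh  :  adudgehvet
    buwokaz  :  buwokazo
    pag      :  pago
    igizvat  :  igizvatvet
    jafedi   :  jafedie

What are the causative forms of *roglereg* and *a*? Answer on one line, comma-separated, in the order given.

roglerego, ae

The pattern is voicing of the final sound: -vet when the stem ends in a voiceless consonant (*adudgeh*, *igizvat*); -o when the stem ends in a voiced consonant (*buwokaz*, *pag*); -e when the stem ends in a vowel (*favguka*, *jafedi*).
The final sound of *roglereg* is /g/, which is a voiced consonant, so the suffix is -o, giving *roglerego*.
The final sound of *a* is /a/, which is a vowel, so the suffix is -e, giving *ae*.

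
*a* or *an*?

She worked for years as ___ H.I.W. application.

an

The indefinite article is chosen by the initial *sound* of the following word, not its spelling.
The initialism *H.I.W.* is read letter by letter; the first letter, H, is pronounced /eɪtʃ/, which begins with a vowel sound.
So the article is *an*: She worked for years as an H.I.W. application.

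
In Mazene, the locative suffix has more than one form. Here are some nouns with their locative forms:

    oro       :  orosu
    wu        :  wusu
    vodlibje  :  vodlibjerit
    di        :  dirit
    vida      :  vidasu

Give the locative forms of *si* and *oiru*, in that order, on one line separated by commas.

The pattern is front/back vowel harmony: -rit when the last vowel of the stem is a front vowel (*vodlibje*, *di*); -su when the last vowel of the stem is a back vowel (*oro*, *wu*, *vida*).
The last vowel of *si* is /i/, which is a front vowel, so the suffix is -rit, giving *sirit*.
The last vowel of *oiru* is /u/, which is a back vowel, so the suffix is -su, giving *oirusu*.

sirit, oirusu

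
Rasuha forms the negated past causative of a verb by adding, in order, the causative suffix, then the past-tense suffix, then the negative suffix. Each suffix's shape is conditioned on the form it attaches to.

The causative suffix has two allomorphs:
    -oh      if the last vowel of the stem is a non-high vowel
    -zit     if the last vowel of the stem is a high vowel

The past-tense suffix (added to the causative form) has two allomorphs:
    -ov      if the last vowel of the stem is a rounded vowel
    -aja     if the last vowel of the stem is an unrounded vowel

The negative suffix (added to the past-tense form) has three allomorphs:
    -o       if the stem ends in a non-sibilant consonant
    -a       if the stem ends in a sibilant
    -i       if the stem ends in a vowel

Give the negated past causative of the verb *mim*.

*mim* — last vowel /i/ (a high vowel) → -zit → *mimzit*.
The causative form *mimzit* — last vowel /i/ (an unrounded vowel) → -aja → *mimzitaja*.
Since the final sound of the past-tense form *mimzitaja* is /a/ (a vowel), it takes -i, giving *mimzitajai*.

mimzitajai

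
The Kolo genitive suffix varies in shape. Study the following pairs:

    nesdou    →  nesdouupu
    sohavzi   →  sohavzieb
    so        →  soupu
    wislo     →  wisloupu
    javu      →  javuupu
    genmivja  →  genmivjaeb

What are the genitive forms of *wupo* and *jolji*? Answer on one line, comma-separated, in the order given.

The suffix is conditioned by the last vowel: -upu when the last vowel of the stem is a rounded vowel (*nesdou*, *so*, *wislo*, *javu*); -eb when the last vowel of the stem is an unrounded vowel (*sohavzi*, *genmivja*).
*wupo*: last vowel = /o/, a rounded vowel → -upu → *wupoupu*.
*jolji*: last vowel = /i/, an unrounded vowel → -eb → *joljieb*.

wupoupu, joljieb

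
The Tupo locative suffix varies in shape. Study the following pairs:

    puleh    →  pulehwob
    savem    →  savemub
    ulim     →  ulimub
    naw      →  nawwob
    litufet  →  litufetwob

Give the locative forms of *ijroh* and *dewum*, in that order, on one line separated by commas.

The alternation tracks the final consonant of the stem — -ub when the stem ends in a nasal (*savem*, *ulim*); -wob when the stem ends in a non-nasal consonant (*puleh*, *naw*, *litufet*).
Since the final consonant of *ijroh* is /h/ (non-nasal), it takes -wob, giving *ijrohwob*.
*dewum* — final consonant /m/ (a nasal) → -ub → *dewumub*.

ijrohwob, dewumub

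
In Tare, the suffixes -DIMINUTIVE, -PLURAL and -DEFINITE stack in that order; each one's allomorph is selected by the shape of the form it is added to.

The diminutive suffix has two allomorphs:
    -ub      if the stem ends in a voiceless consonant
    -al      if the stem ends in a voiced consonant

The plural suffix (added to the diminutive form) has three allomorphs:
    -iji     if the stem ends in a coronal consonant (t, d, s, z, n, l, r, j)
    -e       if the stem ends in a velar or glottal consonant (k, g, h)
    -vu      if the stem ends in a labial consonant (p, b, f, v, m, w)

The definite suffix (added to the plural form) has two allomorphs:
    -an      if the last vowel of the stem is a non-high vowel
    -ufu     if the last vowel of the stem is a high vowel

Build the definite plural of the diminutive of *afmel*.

afmelalijiufu

*afmel* — final consonant /l/ (voiced) → -al → *afmelal*.
Since the final consonant of the diminutive form *afmelal* is /l/ (coronal), it takes -iji, giving *afmelaliji*.
The plural form *afmelaliji*: last vowel = /i/, a high vowel → -ufu → *afmelalijiufu*.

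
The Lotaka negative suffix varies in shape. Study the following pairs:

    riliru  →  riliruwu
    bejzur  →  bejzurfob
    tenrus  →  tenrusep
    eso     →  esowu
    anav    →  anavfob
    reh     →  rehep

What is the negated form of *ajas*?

ajasep

The suffix is conditioned by the final sound: -ep when the stem ends in a voiceless consonant (*tenrus*, *reh*); -fob when the stem ends in a voiced consonant (*bejzur*, *anav*); -wu when the stem ends in a vowel (*riliru*, *eso*).
*ajas* — final sound /s/ (a voiceless consonant) → -ep → *ajasep*.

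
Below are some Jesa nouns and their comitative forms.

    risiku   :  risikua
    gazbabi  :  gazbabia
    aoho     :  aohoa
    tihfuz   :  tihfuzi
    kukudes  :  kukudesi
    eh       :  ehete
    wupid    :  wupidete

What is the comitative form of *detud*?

detudete

The pattern is sibilance of the final sound: -i when the stem ends in a sibilant (*tihfuz*, *kukudes*); -ete when the stem ends in a non-sibilant consonant (*eh*, *wupid*); -a when the stem ends in a vowel (*risiku*, *gazbabi*, *aoho*).
The final sound of *detud* is /d/, which is a non-sibilant consonant, so the suffix is -ete, giving *detudete*.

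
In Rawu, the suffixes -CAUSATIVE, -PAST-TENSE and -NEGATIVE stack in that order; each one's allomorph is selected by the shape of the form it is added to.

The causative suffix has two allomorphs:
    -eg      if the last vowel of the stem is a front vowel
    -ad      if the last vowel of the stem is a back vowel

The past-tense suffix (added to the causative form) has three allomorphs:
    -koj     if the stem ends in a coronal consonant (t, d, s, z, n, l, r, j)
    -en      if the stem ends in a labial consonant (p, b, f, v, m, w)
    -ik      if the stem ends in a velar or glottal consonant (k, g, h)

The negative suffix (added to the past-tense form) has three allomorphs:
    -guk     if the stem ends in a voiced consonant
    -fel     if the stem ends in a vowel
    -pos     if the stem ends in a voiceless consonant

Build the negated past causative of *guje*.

gujeegikpos

Since the last vowel of *guje* is /e/ (a front vowel), it takes -eg, giving *gujeeg*.
The causative form *gujeeg*: final consonant = /g/, velar/glottal → -ik → *gujeegik*.
The final sound of the past-tense form *gujeegik* is /k/, which is a voiceless consonant, so the negative suffix is -pos, giving *gujeegikpos*.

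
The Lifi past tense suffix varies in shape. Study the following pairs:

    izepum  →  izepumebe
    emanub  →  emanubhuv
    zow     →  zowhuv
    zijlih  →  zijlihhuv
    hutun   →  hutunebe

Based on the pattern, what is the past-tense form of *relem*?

Looking at the final consonant of each stem: -ebe when the stem ends in a nasal (*izepum*, *hutun*); -huv when the stem ends in a non-nasal consonant (*emanub*, *zow*, *zijlih*).
*relem*: final consonant = /m/, a nasal → -ebe → *relemebe*.

relemebe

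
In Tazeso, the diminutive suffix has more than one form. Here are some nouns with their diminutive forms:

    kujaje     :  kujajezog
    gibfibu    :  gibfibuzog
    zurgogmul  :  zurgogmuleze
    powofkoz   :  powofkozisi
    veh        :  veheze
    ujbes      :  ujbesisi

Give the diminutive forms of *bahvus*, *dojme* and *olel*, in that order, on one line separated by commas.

bahvusisi, dojmezog, oleleze

The alternation tracks the final sound of the stem — -isi when the stem ends in a sibilant (*powofkoz*, *ujbes*); -eze when the stem ends in a non-sibilant consonant (*zurgogmul*, *veh*); -zog when the stem ends in a vowel (*kujaje*, *gibfibu*).
*bahvus*: final sound = /s/, a sibilant → -isi → *bahvusisi*.
*dojme* — final sound /e/ (a vowel) → -zog → *dojmezog*.
The final sound of *olel* is /l/, which is a non-sibilant consonant, so the suffix is -eze, giving *oleleze*.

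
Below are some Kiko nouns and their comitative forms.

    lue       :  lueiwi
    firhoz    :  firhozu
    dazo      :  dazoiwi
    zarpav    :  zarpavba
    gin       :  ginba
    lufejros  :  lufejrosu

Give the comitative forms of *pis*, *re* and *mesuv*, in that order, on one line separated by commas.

pisu, reiwi, mesuvba

The suffix is conditioned by the final sound: -u when the stem ends in a sibilant (*firhoz*, *lufejros*); -ba when the stem ends in a non-sibilant consonant (*zarpav*, *gin*); -iwi when the stem ends in a vowel (*lue*, *dazo*).
*pis*: final sound = /s/, a sibilant → -u → *pisu*.
*re* — final sound /e/ (a vowel) → -iwi → *reiwi*.
Since the final sound of *mesuv* is /v/ (a non-sibilant consonant), it takes -ba, giving *mesuvba*.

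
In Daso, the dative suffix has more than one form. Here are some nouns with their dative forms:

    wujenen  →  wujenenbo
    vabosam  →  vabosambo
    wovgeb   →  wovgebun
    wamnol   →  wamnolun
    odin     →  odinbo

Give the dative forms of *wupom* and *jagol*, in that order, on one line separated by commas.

wupombo, jagolun

Looking at the final consonant of each stem: -bo when the stem ends in a nasal (*wujenen*, *vabosam*, *odin*); -un when the stem ends in a non-nasal consonant (*wovgeb*, *wamnol*).
*wupom* — final consonant /m/ (a nasal) → -bo → *wupombo*.
Since the final consonant of *jagol* is /l/ (non-nasal), it takes -un, giving *jagolun*.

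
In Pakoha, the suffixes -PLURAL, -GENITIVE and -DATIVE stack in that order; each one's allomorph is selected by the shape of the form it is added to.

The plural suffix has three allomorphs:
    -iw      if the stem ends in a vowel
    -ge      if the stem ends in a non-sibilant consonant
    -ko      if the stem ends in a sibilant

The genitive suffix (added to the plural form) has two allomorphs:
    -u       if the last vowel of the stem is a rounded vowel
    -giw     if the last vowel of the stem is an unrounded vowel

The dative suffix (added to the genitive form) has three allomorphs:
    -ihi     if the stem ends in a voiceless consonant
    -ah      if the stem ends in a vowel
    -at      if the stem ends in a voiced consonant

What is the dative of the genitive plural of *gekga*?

gekgaiwgiwat

*gekga*: final sound = /a/, a vowel → -iw → *gekgaiw*.
The last vowel of the plural form *gekgaiw* is /i/, which is an unrounded vowel, so the genitive suffix is -giw, giving *gekgaiwgiw*.
Since the final sound of the genitive form *gekgaiwgiw* is /w/ (a voiced consonant), it takes -at, giving *gekgaiwgiwat*.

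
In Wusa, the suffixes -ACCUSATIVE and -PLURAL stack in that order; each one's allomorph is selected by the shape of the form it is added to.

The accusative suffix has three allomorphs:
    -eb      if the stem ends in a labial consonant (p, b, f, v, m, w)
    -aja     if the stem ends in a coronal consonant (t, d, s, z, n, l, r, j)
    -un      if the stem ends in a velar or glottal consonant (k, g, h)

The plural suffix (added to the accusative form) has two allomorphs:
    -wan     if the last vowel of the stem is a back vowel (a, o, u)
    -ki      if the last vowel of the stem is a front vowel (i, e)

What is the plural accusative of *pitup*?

pitupebki

Since the final consonant of *pitup* is /p/ (labial), it takes -eb, giving *pitupeb*.
The accusative form *pitupeb* — last vowel /e/ (a front vowel) → -ki → *pitupebki*.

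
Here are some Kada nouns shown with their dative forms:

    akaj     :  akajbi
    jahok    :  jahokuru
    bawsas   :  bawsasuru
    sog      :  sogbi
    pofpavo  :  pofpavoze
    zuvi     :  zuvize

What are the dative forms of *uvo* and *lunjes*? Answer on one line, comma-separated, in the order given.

uvoze, lunjesuru

Looking at the final sound of each stem: -uru when the stem ends in a voiceless consonant (*jahok*, *bawsas*); -bi when the stem ends in a voiced consonant (*akaj*, *sog*); -ze when the stem ends in a vowel (*pofpavo*, *zuvi*).
Since the final sound of *uvo* is /o/ (a vowel), it takes -ze, giving *uvoze*.
The final sound of *lunjes* is /s/, which is a voiceless consonant, so the suffix is -uru, giving *lunjesuru*.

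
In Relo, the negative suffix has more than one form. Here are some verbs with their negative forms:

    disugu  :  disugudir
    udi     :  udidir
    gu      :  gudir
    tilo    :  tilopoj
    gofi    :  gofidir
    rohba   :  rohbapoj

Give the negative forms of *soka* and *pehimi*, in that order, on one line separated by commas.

sokapoj, pehimidir

Looking at the last vowel of each stem: -dir when the last vowel of the stem is a high vowel (*disugu*, *udi*, *gu*, *gofi*); -poj when the last vowel of the stem is a non-high vowel (*tilo*, *rohba*).
The last vowel of *soka* is /a/, which is a non-high vowel, so the suffix is -poj, giving *sokapoj*.
The last vowel of *pehimi* is /i/, which is a high vowel, so the suffix is -dir, giving *pehimidir*.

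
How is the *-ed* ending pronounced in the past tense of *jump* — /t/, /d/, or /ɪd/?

The stem *jump* ends in a voiceless consonant other than /t/.
The -ed suffix is realized as /ɪd/ after /t, d/; as /t/ after other voiceless consonants; and as /d/ after other voiced sounds.
So -ed on *jump* is pronounced /t/.

/t/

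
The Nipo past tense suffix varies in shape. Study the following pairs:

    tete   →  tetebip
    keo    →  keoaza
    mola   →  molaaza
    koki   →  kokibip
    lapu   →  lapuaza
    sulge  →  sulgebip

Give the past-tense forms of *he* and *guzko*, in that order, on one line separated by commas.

The suffix is conditioned by the last vowel: -bip when the last vowel of the stem is a front vowel (*tete*, *koki*, *sulge*); -aza when the last vowel of the stem is a back vowel (*keo*, *mola*, *lapu*).
Since the last vowel of *he* is /e/ (a front vowel), it takes -bip, giving *hebip*.
*guzko* — last vowel /o/ (a back vowel) → -aza → *guzkoaza*.

hebip, guzkoaza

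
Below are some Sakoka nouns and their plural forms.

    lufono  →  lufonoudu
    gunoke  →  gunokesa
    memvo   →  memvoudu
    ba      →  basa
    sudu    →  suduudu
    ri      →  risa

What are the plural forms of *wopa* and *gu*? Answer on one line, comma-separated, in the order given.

wopasa, guudu

The suffix is conditioned by the last vowel: -udu when the last vowel of the stem is a rounded vowel (*lufono*, *memvo*, *sudu*); -sa when the last vowel of the stem is an unrounded vowel (*gunoke*, *ba*, *ri*).
The last vowel of *wopa* is /a/, which is an unrounded vowel, so the suffix is -sa, giving *wopasa*.
*gu* — last vowel /u/ (a rounded vowel) → -udu → *guudu*.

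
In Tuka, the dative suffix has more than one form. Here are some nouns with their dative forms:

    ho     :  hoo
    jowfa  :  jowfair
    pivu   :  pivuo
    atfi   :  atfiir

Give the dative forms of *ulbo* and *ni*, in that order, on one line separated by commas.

The alternation tracks the last vowel of the stem — -o when the last vowel of the stem is a rounded vowel (*ho*, *pivu*); -ir when the last vowel of the stem is an unrounded vowel (*jowfa*, *atfi*).
The last vowel of *ulbo* is /o/, which is a rounded vowel, so the suffix is -o, giving *ulboo*.
The last vowel of *ni* is /i/, which is an unrounded vowel, so the suffix is -ir, giving *niir*.

ulboo, niir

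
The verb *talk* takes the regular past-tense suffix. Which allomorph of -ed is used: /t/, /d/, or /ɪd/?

The stem *talk* ends in a voiceless consonant other than /t/.
The -ed suffix is realized as /ɪd/ after /t, d/; as /t/ after other voiceless consonants; and as /d/ after other voiced sounds.
So -ed on *talk* is pronounced /t/.

/t/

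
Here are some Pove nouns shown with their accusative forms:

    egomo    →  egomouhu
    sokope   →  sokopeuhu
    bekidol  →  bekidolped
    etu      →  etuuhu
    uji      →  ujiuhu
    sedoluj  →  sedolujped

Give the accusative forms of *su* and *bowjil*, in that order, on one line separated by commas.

The suffix is conditioned by the final sound: -ped when the stem ends in a consonant (*bekidol*, *sedoluj*); -uhu when the stem ends in a vowel (*egomo*, *sokope*, *etu*, *uji*).
The final sound of *su* is /u/, which is a vowel, so the suffix is -uhu, giving *suuhu*.
The final sound of *bowjil* is /l/, which is a consonant, so the suffix is -ped, giving *bowjilped*.

suuhu, bowjilped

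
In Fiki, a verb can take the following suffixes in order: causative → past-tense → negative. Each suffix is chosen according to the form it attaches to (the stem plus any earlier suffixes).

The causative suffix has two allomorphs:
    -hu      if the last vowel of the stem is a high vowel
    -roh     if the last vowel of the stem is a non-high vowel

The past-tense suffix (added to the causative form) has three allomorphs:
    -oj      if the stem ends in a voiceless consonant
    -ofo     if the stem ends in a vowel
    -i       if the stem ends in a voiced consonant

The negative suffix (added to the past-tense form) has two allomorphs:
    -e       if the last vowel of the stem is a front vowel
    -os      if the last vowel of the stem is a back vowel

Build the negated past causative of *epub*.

*epub*: last vowel = /u/, a high vowel → -hu → *epubhu*.
The final sound of the causative form *epubhu* is /u/, which is a vowel, so the past-tense suffix is -ofo, giving *epubhuofo*.
The past-tense form *epubhuofo*: last vowel = /o/, a back vowel → -os → *epubhuofoos*.

epubhuofoos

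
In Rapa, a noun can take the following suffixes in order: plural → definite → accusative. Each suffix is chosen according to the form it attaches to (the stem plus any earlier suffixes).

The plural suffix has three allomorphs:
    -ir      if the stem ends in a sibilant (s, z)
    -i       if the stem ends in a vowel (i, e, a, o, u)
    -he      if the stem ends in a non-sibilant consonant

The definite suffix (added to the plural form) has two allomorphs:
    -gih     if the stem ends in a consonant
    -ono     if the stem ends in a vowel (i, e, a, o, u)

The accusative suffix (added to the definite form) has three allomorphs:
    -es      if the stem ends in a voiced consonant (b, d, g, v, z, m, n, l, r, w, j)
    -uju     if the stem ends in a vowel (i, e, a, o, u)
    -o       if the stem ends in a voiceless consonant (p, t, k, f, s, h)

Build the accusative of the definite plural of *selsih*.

selsihheonouju

*selsih* — final sound /h/ (a non-sibilant consonant) → -he → *selsihhe*.
The plural form *selsihhe* — final sound /e/ (a vowel) → -ono → *selsihheono*.
The definite form *selsihheono*: final sound = /o/, a vowel → -uju → *selsihheonouju*.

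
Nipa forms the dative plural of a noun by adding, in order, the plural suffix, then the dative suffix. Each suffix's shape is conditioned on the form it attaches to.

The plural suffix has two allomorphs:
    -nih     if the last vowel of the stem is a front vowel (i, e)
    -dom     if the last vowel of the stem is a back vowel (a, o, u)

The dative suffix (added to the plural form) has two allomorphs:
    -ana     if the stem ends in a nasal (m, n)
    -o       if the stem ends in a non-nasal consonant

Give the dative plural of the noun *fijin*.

*fijin* — last vowel /i/ (a front vowel) → -nih → *fijinnih*.
The plural form *fijinnih* — final consonant /h/ (non-nasal) → -o → *fijinniho*.

fijinniho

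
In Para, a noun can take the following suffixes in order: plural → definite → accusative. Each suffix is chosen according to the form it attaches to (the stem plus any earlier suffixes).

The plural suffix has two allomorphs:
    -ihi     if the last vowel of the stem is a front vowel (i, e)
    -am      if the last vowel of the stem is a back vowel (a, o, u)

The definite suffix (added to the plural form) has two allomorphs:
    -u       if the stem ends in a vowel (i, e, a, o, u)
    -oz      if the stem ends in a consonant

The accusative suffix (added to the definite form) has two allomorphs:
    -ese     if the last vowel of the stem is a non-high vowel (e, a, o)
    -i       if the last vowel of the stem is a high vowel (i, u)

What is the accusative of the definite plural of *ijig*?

ijigihiui

*ijig*: last vowel = /i/, a front vowel → -ihi → *ijigihi*.
The plural form *ijigihi*: final sound = /i/, a vowel → -u → *ijigihiu*.
The definite form *ijigihiu*: last vowel = /u/, a high vowel → -i → *ijigihiui*.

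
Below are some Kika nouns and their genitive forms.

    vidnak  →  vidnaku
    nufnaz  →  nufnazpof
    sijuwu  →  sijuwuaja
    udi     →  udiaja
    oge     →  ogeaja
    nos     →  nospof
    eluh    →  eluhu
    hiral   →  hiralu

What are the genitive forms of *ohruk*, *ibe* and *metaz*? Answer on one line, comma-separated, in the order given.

ohruku, ibeaja, metazpof

The suffix is conditioned by the final sound: -pof when the stem ends in a sibilant (*nufnaz*, *nos*); -u when the stem ends in a non-sibilant consonant (*vidnak*, *eluh*, *hiral*); -aja when the stem ends in a vowel (*sijuwu*, *udi*, *oge*).
*ohruk* — final sound /k/ (a non-sibilant consonant) → -u → *ohruku*.
*ibe*: final sound = /e/, a vowel → -aja → *ibeaja*.
*metaz* — final sound /z/ (a sibilant) → -pof → *metazpof*.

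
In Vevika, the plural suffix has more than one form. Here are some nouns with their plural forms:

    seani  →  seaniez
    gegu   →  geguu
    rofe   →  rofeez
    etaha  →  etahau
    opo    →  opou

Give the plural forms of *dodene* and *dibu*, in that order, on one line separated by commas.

The pattern is front/back vowel harmony: -ez when the last vowel of the stem is a front vowel (*seani*, *rofe*); -u when the last vowel of the stem is a back vowel (*gegu*, *etaha*, *opo*).
*dodene* — last vowel /e/ (a front vowel) → -ez → *dodeneez*.
Since the last vowel of *dibu* is /u/ (a back vowel), it takes -u, giving *dibuu*.

dodeneez, dibuu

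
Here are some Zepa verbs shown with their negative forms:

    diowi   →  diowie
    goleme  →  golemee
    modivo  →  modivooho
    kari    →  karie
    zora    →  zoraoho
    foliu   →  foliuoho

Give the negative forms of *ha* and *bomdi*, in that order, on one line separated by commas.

Looking at the last vowel of each stem: -e when the last vowel of the stem is a front vowel (*diowi*, *goleme*, *kari*); -oho when the last vowel of the stem is a back vowel (*modivo*, *zora*, *foliu*).
*ha* — last vowel /a/ (a back vowel) → -oho → *haoho*.
Since the last vowel of *bomdi* is /i/ (a front vowel), it takes -e, giving *bomdie*.

haoho, bomdie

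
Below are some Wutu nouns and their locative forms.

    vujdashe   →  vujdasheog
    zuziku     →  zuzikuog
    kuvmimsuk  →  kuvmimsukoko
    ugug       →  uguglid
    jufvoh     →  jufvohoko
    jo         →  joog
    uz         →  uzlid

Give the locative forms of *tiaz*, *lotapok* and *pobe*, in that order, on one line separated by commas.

The suffix is conditioned by the final sound: -oko when the stem ends in a voiceless consonant (*kuvmimsuk*, *jufvoh*); -lid when the stem ends in a voiced consonant (*ugug*, *uz*); -og when the stem ends in a vowel (*vujdashe*, *zuziku*, *jo*).
*tiaz* — final sound /z/ (a voiced consonant) → -lid → *tiazlid*.
*lotapok* — final sound /k/ (a voiceless consonant) → -oko → *lotapokoko*.
*pobe*: final sound = /e/, a vowel → -og → *pobeog*.

tiazlid, lotapokoko, pobeog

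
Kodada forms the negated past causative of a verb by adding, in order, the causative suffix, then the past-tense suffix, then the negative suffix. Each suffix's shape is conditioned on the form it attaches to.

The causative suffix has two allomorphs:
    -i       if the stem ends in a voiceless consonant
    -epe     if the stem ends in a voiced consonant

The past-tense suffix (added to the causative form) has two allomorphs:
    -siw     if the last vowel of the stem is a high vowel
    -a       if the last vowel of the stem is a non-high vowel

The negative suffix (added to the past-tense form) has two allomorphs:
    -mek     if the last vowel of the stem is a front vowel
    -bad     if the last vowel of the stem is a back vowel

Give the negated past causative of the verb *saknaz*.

*saknaz* — final consonant /z/ (voiced) → -epe → *saknazepe*.
The last vowel of the causative form *saknazepe* is /e/, which is a non-high vowel, so the past-tense suffix is -a, giving *saknazepea*.
The past-tense form *saknazepea* — last vowel /a/ (a back vowel) → -bad → *saknazepeabad*.

saknazepeabad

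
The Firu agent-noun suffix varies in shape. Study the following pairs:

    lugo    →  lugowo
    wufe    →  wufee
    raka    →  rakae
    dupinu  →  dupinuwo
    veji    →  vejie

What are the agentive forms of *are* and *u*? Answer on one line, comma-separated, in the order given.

The suffix is conditioned by the last vowel: -wo when the last vowel of the stem is a rounded vowel (*lugo*, *dupinu*); -e when the last vowel of the stem is an unrounded vowel (*wufe*, *raka*, *veji*).
*are* — last vowel /e/ (an unrounded vowel) → -e → *aree*.
*u* — last vowel /u/ (a rounded vowel) → -wo → *uwo*.

aree, uwo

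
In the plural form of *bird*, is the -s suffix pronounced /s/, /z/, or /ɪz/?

/z/

The stem *bird* ends in a voiced non-sibilant sound.
The plural suffix surfaces as /ɪz/ after sibilants, /s/ after other voiceless consonants, and /z/ after other voiced sounds.
So the plural -s on *bird* is pronounced /z/.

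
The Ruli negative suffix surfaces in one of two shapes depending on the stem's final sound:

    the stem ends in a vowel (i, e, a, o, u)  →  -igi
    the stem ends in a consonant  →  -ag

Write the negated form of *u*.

*u* — final sound /u/ (a vowel) → -igi → *uigi*.

uigi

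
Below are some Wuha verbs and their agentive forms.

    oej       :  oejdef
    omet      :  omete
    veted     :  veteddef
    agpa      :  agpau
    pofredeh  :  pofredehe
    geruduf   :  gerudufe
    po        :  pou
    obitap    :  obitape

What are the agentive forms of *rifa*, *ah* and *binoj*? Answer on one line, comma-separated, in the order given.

Looking at the final sound of each stem: -e when the stem ends in a voiceless consonant (*omet*, *pofredeh*, *geruduf*, *obitap*); -def when the stem ends in a voiced consonant (*oej*, *veted*); -u when the stem ends in a vowel (*agpa*, *po*).
*rifa* — final sound /a/ (a vowel) → -u → *rifau*.
The final sound of *ah* is /h/, which is a voiceless consonant, so the suffix is -e, giving *ahe*.
*binoj*: final sound = /j/, a voiced consonant → -def → *binojdef*.

rifau, ahe, binojdef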